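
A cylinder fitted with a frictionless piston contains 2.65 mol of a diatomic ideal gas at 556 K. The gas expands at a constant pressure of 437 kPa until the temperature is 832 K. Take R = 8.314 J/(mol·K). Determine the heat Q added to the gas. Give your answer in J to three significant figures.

Isobaric: W = nRΔT = (2.65)(8.314)(276) = 6081 J.
ΔU = nCᵥΔT with Cᵥ = 5R/2: ΔU = (2.65)(20.79)(276) = 15202 J.
Q = ΔU + W = 15202 + 6081 = 21283 J.

Q ≈ 21300 J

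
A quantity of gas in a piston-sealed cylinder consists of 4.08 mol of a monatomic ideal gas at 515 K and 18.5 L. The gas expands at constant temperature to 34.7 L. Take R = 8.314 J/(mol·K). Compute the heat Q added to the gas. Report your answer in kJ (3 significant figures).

Isothermal ⇒ ΔU = 0, so Q = W = nRT ln(V₂/V₁).
Q = (4.08)(8.314)(515) ln(34.7/18.5) = 17469 × 0.629 = 10988 J.

Q ≈ 11.0 kJ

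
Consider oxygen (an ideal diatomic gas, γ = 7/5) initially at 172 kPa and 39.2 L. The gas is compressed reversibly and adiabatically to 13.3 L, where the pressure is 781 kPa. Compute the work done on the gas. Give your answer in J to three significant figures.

W ≈ 9110 J

Adiabatic: W = (P₁V₁ − P₂V₂)/(γ − 1) with γ = 7/5.
P₁V₁ = 6742 J, P₂V₂ = 10387 J.
W = (6742 − 10387) / 0.4 = -9112 J.
Work on gas = −W_by = 9112 J.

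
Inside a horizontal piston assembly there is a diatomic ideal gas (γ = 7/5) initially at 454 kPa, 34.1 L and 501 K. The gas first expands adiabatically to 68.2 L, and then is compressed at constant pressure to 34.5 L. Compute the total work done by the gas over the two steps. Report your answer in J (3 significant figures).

W_total ≈ 3570 J

Step 1 (adiabatic): W = (P₁V₁ − P₂V₂)/(γ−1) = (15481 − 11733)/0.4 = 9372 J.
After step 1: P = 172 kPa, V = 68.2 L, T = 379.7 K.
Step 2 (isobaric): W = PΔV = (172 kPa)(34.5 − 68.2 L) = -5798 J.
W_total = 9372 − 5798 = 3574 J.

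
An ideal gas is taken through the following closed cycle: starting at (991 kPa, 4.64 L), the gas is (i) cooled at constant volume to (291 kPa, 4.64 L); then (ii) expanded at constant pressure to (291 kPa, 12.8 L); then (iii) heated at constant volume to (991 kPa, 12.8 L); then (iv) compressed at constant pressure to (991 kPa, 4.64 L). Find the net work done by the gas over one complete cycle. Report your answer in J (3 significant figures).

W_net ≈ -5710 J

Constant-volume legs do no work.
W(ii) = (291)(12.8 − 4.64) = 2375 J; W(iv) = (991)(4.64 − 12.8) = -8087 J.
W_net = 2375 − 8087 = -5712 J (the counter-clockwise enclosed area).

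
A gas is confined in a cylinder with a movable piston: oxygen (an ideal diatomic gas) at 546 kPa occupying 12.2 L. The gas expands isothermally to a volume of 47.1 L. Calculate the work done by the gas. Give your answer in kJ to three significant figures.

W ≈ 9.00 kJ

Isothermal: W = nRT ln(V₂/V₁) = P₁V₁ ln(V₂/V₁).
P₁V₁ = (546 kPa)(12.2 L) = 6661 J.
W = 6661 × ln(47.1/12.2) = 6661 × 1.351
W_by_gas = 8998 J.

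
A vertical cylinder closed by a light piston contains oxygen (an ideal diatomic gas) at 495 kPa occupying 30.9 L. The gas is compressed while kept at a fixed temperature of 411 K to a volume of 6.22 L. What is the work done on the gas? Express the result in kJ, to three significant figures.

W ≈ 24.5 kJ

Isothermal: W = nRT ln(V₂/V₁) = P₁V₁ ln(V₂/V₁).
P₁V₁ = (495 kPa)(30.9 L) = 15296 J.
W = 15296 × ln(6.22/30.9) = 15296 × -1.603
W_by_gas = -24518 J; work on gas = −W_by = 24518 J.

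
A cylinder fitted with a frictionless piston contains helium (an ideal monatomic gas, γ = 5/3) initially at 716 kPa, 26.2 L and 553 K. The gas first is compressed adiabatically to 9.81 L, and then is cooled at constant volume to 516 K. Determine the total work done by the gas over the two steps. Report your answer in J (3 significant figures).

Step 1 (adiabatic): W = (P₁V₁ − P₂V₂)/(γ−1) = (18759 − 36111)/0.667 = -26027 J.
Step 2 (isochoric): W = 0 (constant volume).
W_total = -26027 + 0 = -26027 J.

W_total ≈ -26000 J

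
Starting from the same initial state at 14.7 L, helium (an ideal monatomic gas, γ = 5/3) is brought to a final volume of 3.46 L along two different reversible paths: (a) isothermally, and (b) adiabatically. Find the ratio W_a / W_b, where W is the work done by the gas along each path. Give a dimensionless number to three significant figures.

Path (a) isothermal: W = P₁V₁ ln(V₂/V₁) → W_a/(P₁V₁) = -1.447.
Path (b) adiabatic: W = P₁V₁(1 − (V₁/V₂)^(γ−1))/(γ−1) → W_b/(P₁V₁) = -2.435.
W_a / W_b = -1.447 / -2.435 = 0.5941.

W_a / W_b ≈ 0.594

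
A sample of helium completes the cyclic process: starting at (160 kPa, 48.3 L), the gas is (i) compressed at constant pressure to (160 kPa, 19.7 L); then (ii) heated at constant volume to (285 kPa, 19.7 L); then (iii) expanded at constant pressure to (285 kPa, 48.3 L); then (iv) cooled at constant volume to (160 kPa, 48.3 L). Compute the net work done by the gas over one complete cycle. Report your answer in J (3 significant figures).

W_net ≈ 3570 J

Constant-volume legs do no work.
W(i) = (160)(19.7 − 48.3) = -4576 J; W(iii) = (285)(48.3 − 19.7) = 8151 J.
W_net = -4576 + 8151 = 3575 J (the clockwise enclosed area).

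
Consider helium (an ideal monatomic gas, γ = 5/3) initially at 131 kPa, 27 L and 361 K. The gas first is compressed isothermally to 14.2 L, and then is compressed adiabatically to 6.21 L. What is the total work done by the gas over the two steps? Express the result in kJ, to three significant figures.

Step 1 (isothermal): W = P₁V₁ ln(V₂/V₁) = (3537) ln(14.2/27) = -2273 J.
After step 1: P = 249.1 kPa, V = 14.2 L, T = 361 K.
Step 2 (adiabatic): W = (P₁V₁ − P₂V₂)/(γ−1) = (3537 − 6139)/0.667 = -3903 J.
W_total = -2273 − 3903 = -6176 J.

W_total ≈ -6.18 kJ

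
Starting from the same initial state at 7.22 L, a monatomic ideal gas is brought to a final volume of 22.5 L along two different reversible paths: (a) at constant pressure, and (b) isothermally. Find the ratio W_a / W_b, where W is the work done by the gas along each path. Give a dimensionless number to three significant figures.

W_a / W_b ≈ 1.86

Path (a) isobaric: W = P₁(V₂ − V₁) → W_a/(P₁V₁) = 2.116.
Path (b) isothermal: W = P₁V₁ ln(V₂/V₁) → W_b/(P₁V₁) = 1.137.
W_a / W_b = 2.116 / 1.137 = 1.862.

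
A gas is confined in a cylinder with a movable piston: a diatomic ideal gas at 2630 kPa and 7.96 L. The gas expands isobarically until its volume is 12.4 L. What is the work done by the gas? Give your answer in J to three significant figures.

W ≈ 11700 J

Isobaric: W = P ΔV.
W = (2630 kPa)(12.4 − 7.96 L) = (2630)(4.44) = 11677 J.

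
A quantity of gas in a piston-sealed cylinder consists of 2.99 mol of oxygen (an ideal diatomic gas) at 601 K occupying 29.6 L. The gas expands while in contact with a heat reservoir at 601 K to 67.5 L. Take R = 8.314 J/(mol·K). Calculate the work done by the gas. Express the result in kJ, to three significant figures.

W ≈ 12.3 kJ

Isothermal: W = nRT ln(V₂/V₁).
W = (2.99)(8.314)(601) × ln(67.5/29.6)
  = 14940 × 0.8244
W_by_gas = 12316 J.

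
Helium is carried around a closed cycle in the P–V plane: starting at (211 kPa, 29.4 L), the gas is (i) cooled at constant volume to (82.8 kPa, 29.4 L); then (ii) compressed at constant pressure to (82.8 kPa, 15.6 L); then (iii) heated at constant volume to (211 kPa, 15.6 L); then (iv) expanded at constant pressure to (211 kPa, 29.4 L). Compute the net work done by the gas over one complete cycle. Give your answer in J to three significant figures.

W_net ≈ 1770 J

Constant-volume legs do no work.
W(ii) = (82.8)(15.6 − 29.4) = -1143 J; W(iv) = (211)(29.4 − 15.6) = 2912 J.
W_net = -1143 + 2912 = 1769 J (the clockwise enclosed area).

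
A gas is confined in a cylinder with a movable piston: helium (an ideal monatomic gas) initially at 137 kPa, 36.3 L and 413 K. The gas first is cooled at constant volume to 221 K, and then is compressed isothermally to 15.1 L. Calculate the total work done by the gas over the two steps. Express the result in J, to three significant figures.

Step 1 (isochoric): W = 0 (constant volume).
After step 1: P = 73.31 kPa (V unchanged).
Step 2 (isothermal): W = P₁V₁ ln(V₂/V₁) = (2661) ln(15.1/36.3) = -2334 J.
W_total = 0 − 2334 = -2334 J.

W_total ≈ -2330 J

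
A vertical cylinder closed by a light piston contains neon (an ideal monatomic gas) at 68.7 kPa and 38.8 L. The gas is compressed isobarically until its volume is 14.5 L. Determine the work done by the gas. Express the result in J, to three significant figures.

W ≈ -1670 J

Isobaric: W = P ΔV.
W = (68.7 kPa)(14.5 − 38.8 L) = (68.7)(-24.3) = -1669 J.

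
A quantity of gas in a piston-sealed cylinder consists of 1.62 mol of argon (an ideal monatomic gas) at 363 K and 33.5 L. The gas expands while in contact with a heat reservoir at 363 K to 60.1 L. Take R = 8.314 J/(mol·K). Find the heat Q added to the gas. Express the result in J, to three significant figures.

Isothermal ⇒ ΔU = 0, so Q = W = nRT ln(V₂/V₁).
Q = (1.62)(8.314)(363) ln(60.1/33.5) = 4889 × 0.5845 = 2858 J.

Q ≈ 2860 J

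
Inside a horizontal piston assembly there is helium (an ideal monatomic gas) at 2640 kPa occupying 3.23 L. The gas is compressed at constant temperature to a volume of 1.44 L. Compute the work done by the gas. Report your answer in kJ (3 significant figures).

Isothermal: W = nRT ln(V₂/V₁) = P₁V₁ ln(V₂/V₁).
P₁V₁ = (2640 kPa)(3.23 L) = 8527 J.
W = 8527 × ln(1.44/3.23) = 8527 × -0.8078
W_by_gas = -6889 J.

W ≈ -6.89 kJ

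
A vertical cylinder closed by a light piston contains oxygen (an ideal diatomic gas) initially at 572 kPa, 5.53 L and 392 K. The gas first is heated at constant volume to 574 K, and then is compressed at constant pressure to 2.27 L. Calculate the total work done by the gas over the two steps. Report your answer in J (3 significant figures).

Step 1 (isochoric): W = 0 (constant volume).
After step 1: P = 837.6 kPa (V unchanged).
Step 2 (isobaric): W = PΔV = (837.6 kPa)(2.27 − 5.53 L) = -2730 J.
W_total = 0 − 2730 = -2730 J.

W_total ≈ -2730 J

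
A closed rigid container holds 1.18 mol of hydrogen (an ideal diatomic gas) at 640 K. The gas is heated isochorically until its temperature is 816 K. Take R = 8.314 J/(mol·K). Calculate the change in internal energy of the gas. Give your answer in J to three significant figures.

ΔU ≈ 4320 J

Constant volume ⇒ W = 0, so Q = ΔU = nCᵥΔT with Cᵥ = 5R/2 = 20.79 J/(mol·K).
ΔU = (1.18)(20.79)(816 − 640) = 4317 J.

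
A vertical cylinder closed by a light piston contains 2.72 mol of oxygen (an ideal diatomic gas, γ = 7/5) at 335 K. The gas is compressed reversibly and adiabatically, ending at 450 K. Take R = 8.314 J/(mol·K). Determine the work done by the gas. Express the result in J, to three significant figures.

W ≈ -6500 J

Adiabatic ⇒ Q = 0, so W_by = −ΔU = nCᵥ(T₁ − T₂).
Cᵥ = 5R/2 = 20.79 J/(mol·K).
W = (2.72)(20.79)(335 − 450) = -6502 J.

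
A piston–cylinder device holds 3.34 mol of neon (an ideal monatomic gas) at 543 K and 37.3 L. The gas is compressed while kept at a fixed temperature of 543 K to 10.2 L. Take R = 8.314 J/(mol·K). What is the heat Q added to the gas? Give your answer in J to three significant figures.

Isothermal ⇒ ΔU = 0, so Q = W = nRT ln(V₂/V₁).
Q = (3.34)(8.314)(543) ln(10.2/37.3) = 15078 × -1.297 = -19551 J.

Q ≈ -19600 J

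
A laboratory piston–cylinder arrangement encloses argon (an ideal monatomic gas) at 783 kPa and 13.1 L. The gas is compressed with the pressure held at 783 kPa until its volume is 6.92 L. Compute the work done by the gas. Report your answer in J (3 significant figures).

Isobaric: W = P ΔV.
W = (783 kPa)(6.92 − 13.1 L) = (783)(-6.18) = -4839 J.

W ≈ -4840 J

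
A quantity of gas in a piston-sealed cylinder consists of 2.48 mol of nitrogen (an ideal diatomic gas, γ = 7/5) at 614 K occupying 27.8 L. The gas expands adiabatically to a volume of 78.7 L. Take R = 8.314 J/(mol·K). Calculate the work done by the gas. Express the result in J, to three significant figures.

Adiabatic: TV^(γ−1) = const with γ = 7/5.
T₂ = T₁ (V₁/V₂)^(γ−1) = 614 × (27.8/78.7)^0.4 = 614 × 0.6595 = 404.9 K.
W_by = nCᵥ(T₁ − T₂) = (2.48)(20.79)(614 − 404.9) = 10776 J.

W ≈ 10800 J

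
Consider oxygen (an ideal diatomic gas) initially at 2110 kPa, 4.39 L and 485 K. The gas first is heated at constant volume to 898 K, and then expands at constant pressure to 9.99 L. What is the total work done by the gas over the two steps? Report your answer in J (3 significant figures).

Step 1 (isochoric): W = 0 (constant volume).
After step 1: P = 3907 kPa (V unchanged).
Step 2 (isobaric): W = PΔV = (3907 kPa)(9.99 − 4.39 L) = 21878 J.
W_total = 0 + 21878 = 21878 J.

W_total ≈ 21900 J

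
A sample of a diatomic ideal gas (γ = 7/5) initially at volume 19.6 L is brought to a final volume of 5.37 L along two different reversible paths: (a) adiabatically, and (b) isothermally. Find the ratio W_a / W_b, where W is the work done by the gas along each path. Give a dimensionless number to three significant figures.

Path (a) adiabatic: W = P₁V₁(1 − (V₁/V₂)^(γ−1))/(γ−1) → W_a/(P₁V₁) = -1.696.
Path (b) isothermal: W = P₁V₁ ln(V₂/V₁) → W_b/(P₁V₁) = -1.295.
W_a / W_b = -1.696 / -1.295 = 1.31.

W_a / W_b ≈ 1.31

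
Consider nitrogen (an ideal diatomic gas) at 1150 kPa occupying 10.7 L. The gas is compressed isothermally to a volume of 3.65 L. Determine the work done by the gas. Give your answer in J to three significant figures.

Isothermal: W = nRT ln(V₂/V₁) = P₁V₁ ln(V₂/V₁).
P₁V₁ = (1150 kPa)(10.7 L) = 12305 J.
W = 12305 × ln(3.65/10.7) = 12305 × -1.076
W_by_gas = -13234 J.

W ≈ -13200 J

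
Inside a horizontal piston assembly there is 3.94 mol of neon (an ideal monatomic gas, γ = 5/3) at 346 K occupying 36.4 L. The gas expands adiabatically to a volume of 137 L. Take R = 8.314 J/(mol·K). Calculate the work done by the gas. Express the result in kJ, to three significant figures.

W ≈ 9.97 kJ

Adiabatic: TV^(γ−1) = const with γ = 5/3.
T₂ = T₁ (V₁/V₂)^(γ−1) = 346 × (36.4/137)^0.667 = 346 × 0.4133 = 143 K.
W_by = nCᵥ(T₁ − T₂) = (3.94)(12.47)(346 − 143) = 9975 J.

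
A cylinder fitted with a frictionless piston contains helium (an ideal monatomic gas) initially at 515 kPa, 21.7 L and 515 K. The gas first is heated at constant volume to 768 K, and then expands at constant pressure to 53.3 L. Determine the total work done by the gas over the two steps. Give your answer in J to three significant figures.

Step 1 (isochoric): W = 0 (constant volume).
After step 1: P = 768 kPa (V unchanged).
Step 2 (isobaric): W = PΔV = (768 kPa)(53.3 − 21.7 L) = 24269 J.
W_total = 0 + 24269 = 24269 J.

W_total ≈ 24300 J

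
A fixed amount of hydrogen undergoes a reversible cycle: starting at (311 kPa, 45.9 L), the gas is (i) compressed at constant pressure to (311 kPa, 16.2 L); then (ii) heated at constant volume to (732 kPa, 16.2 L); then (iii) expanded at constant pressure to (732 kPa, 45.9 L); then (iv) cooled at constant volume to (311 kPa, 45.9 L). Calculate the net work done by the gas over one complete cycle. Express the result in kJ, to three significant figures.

Constant-volume legs do no work.
W(i) = (311)(16.2 − 45.9) = -9237 J; W(iii) = (732)(45.9 − 16.2) = 21740 J.
W_net = -9237 + 21740 = 12504 J (the clockwise enclosed area).

W_net ≈ 12.5 kJ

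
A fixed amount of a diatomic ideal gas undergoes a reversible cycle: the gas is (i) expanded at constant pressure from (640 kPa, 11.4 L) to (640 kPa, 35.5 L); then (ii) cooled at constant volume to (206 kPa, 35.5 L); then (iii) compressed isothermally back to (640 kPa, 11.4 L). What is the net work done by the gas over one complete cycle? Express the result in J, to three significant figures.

Leg (i): W = PΔV = (640)(35.5 − 11.4) = 15424 J.
Leg (ii): W = 0.
Leg (iii): W = PᵢVᵢ ln(V_f/Vᵢ) = (7313) ln(11.4/35.5) = -8307 J.
W_net = 15424 − 8307 = 7117 J.

W_net ≈ 7120 J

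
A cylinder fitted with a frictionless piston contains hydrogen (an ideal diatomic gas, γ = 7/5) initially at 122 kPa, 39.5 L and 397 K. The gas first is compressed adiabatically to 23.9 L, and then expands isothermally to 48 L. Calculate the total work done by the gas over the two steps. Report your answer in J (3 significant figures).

Step 1 (adiabatic): W = (P₁V₁ − P₂V₂)/(γ−1) = (4819 − 5892)/0.4 = -2682 J.
After step 1: P = 246.5 kPa, V = 23.9 L, T = 485.4 K.
Step 2 (isothermal): W = P₁V₁ ln(V₂/V₁) = (5892) ln(48/23.9) = 4108 J.
W_total = -2682 + 4108 = 1427 J.

W_total ≈ 1430 J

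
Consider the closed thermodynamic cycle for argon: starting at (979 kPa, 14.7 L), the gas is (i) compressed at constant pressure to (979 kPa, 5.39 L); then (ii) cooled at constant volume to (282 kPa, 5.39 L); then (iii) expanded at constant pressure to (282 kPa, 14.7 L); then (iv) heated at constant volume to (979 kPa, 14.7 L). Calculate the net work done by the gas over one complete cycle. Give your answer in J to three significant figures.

Constant-volume legs do no work.
W(i) = (979)(5.39 − 14.7) = -9114 J; W(iii) = (282)(14.7 − 5.39) = 2625 J.
W_net = -9114 + 2625 = -6489 J (the counter-clockwise enclosed area).

W_net ≈ -6490 J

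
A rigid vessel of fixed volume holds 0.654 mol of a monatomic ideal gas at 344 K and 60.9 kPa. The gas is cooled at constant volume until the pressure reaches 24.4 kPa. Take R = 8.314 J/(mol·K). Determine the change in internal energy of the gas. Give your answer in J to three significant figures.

ΔU ≈ -1680 J

Constant volume ⇒ W = 0, so Q = ΔU = nCᵥΔT with Cᵥ = 3R/2 = 12.47 J/(mol·K).
At constant V, T₂/T₁ = P₂/P₁ ⇒ ΔT = T₁(P₂/P₁ − 1) = 344·(24.4/60.9 − 1) = -206.2 K.
ΔU = (0.654)(12.47)(-206.2) = -1682 J.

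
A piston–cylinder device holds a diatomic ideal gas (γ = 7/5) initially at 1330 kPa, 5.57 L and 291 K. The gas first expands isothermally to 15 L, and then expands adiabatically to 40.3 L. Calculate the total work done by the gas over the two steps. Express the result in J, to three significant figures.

W_total ≈ 13400 J

Step 1 (isothermal): W = P₁V₁ ln(V₂/V₁) = (7408) ln(15/5.57) = 7339 J.
After step 1: P = 493.9 kPa, V = 15 L, T = 291 K.
Step 2 (adiabatic): W = (P₁V₁ − P₂V₂)/(γ−1) = (7408 − 4989)/0.4 = 6048 J.
W_total = 7339 + 6048 = 13386 J.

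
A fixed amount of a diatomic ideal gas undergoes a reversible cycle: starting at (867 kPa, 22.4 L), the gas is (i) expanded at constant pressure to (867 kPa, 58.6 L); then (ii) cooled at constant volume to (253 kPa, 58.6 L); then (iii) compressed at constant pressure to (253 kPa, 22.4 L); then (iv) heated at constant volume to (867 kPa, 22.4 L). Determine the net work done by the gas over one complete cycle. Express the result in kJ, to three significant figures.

Constant-volume legs do no work.
W(i) = (867)(58.6 − 22.4) = 31385 J; W(iii) = (253)(22.4 − 58.6) = -9159 J.
W_net = 31385 − 9159 = 22227 J (the clockwise enclosed area).

W_net ≈ 22.2 kJ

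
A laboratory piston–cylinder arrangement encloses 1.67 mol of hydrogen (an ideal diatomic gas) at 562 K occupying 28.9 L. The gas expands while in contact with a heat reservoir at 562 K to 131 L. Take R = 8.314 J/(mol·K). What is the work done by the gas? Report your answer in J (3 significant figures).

W ≈ 11800 J

Isothermal: W = nRT ln(V₂/V₁).
W = (1.67)(8.314)(562) × ln(131/28.9)
  = 7803 × 1.511
W_by_gas = 11793 J.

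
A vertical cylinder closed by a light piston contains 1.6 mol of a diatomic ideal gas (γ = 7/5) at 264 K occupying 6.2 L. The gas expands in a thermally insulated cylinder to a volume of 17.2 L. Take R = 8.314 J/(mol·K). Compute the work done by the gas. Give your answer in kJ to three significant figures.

Adiabatic: TV^(γ−1) = const with γ = 7/5.
T₂ = T₁ (V₁/V₂)^(γ−1) = 264 × (6.2/17.2)^0.4 = 264 × 0.6649 = 175.5 K.
W_by = nCᵥ(T₁ − T₂) = (1.6)(20.79)(264 − 175.5) = 2942 J.

W ≈ 2.94 kJ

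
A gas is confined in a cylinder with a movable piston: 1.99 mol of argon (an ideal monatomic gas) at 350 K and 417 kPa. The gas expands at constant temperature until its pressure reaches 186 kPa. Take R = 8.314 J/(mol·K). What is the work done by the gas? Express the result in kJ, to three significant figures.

W ≈ 4.68 kJ

Isothermal process: W = nRT ln(V₂/V₁) = nRT ln(P₁/P₂).
W = (1.99)(8.314)(350) × ln(417/186)
  = 5791 × ln(2.242) = 5791 × 0.8073
W_by_gas = 4675 J.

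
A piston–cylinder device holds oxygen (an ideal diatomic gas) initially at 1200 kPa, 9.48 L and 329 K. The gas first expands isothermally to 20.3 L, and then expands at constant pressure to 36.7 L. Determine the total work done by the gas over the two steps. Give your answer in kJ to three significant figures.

Step 1 (isothermal): W = P₁V₁ ln(V₂/V₁) = (11376) ln(20.3/9.48) = 8662 J.
After step 1: P = 560.4 kPa, V = 20.3 L, T = 329 K.
Step 2 (isobaric): W = PΔV = (560.4 kPa)(36.7 − 20.3 L) = 9190 J.
W_total = 8662 + 9190 = 17853 J.

W_total ≈ 17.9 kJ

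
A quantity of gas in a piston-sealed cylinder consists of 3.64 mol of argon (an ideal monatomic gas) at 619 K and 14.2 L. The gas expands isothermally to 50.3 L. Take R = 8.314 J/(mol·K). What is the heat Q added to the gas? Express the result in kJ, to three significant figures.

Q ≈ 23.7 kJ

Isothermal ⇒ ΔU = 0, so Q = W = nRT ln(V₂/V₁).
Q = (3.64)(8.314)(619) ln(50.3/14.2) = 18733 × 1.265 = 23693 J.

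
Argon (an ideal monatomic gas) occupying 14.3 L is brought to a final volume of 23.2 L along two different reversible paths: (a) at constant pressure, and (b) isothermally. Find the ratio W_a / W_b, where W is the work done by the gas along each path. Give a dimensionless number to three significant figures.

W_a / W_b ≈ 1.29

Path (a) isobaric: W = P₁(V₂ − V₁) → W_a/(P₁V₁) = 0.6224.
Path (b) isothermal: W = P₁V₁ ln(V₂/V₁) → W_b/(P₁V₁) = 0.4839.
W_a / W_b = 0.6224 / 0.4839 = 1.286.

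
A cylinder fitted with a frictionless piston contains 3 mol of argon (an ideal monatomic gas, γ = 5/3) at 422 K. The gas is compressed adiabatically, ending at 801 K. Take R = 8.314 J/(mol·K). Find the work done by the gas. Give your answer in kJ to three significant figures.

W ≈ -14.2 kJ

Adiabatic ⇒ Q = 0, so W_by = −ΔU = nCᵥ(T₁ − T₂).
Cᵥ = 3R/2 = 12.47 J/(mol·K).
W = (3)(12.47)(422 − 801) = -14180 J.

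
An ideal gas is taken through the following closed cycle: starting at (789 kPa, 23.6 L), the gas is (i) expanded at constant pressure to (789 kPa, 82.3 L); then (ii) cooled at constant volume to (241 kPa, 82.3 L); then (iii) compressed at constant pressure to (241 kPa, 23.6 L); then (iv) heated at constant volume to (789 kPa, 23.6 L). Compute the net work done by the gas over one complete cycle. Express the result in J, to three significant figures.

Constant-volume legs do no work.
W(i) = (789)(82.3 − 23.6) = 46314 J; W(iii) = (241)(23.6 − 82.3) = -14147 J.
W_net = 46314 − 14147 = 32168 J (the clockwise enclosed area).

W_net ≈ 32200 J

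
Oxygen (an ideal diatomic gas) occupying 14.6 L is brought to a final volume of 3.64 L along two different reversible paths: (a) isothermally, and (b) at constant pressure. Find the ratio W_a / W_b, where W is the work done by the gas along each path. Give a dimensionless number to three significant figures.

Path (a) isothermal: W = P₁V₁ ln(V₂/V₁) → W_a/(P₁V₁) = -1.389.
Path (b) isobaric: W = P₁(V₂ − V₁) → W_b/(P₁V₁) = -0.7507.
W_a / W_b = -1.389 / -0.7507 = 1.85.

W_a / W_b ≈ 1.85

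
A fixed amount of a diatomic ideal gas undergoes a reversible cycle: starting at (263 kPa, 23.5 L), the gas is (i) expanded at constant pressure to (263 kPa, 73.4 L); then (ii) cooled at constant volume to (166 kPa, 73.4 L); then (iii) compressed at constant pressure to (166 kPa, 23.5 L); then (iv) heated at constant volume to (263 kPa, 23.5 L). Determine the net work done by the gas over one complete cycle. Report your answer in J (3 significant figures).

W_net ≈ 4840 J

Constant-volume legs do no work.
W(i) = (263)(73.4 − 23.5) = 13124 J; W(iii) = (166)(23.5 − 73.4) = -8283 J.
W_net = 13124 − 8283 = 4840 J (the clockwise enclosed area).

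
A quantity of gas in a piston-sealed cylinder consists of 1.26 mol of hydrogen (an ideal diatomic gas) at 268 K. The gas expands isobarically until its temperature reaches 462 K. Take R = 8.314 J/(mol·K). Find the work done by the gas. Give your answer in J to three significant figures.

W ≈ 2030 J

Isobaric: W = P ΔV = nR ΔT.
W = (1.26)(8.314)(462 − 268) = 2032 J.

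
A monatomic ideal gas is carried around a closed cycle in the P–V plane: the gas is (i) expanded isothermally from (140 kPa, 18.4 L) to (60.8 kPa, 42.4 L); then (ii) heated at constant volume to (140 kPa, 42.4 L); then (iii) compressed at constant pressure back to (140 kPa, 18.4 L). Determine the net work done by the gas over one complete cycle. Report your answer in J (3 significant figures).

W_net ≈ -1210 J

Leg (i): W = PᵢVᵢ ln(V_f/Vᵢ) = (2576) ln(42.4/18.4) = 2150 J.
Leg (ii): W = 0.
Leg (iii): W = PΔV = (140)(18.4 − 42.4) = -3360 J.
W_net = 2150 − 3360 = -1210 J.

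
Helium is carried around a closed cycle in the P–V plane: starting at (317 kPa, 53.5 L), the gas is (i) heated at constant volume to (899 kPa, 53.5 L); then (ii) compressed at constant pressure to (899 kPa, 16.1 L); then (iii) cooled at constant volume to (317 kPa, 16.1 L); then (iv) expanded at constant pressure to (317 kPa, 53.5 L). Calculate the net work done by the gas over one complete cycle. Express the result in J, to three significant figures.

Constant-volume legs do no work.
W(ii) = (899)(16.1 − 53.5) = -33623 J; W(iv) = (317)(53.5 − 16.1) = 11856 J.
W_net = -33623 + 11856 = -21767 J (the counter-clockwise enclosed area).

W_net ≈ -21800 J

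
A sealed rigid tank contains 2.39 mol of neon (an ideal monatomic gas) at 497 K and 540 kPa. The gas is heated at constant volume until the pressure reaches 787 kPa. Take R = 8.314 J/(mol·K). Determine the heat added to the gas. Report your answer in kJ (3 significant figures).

Constant volume ⇒ W = 0, so Q = ΔU = nCᵥΔT with Cᵥ = 3R/2 = 12.47 J/(mol·K).
At constant V, T₂/T₁ = P₂/P₁ ⇒ ΔT = T₁(P₂/P₁ − 1) = 497·(787/540 − 1) = 227.3 K.
ΔU = (2.39)(12.47)(227.3) = 6776 J.

Q ≈ 6.78 kJ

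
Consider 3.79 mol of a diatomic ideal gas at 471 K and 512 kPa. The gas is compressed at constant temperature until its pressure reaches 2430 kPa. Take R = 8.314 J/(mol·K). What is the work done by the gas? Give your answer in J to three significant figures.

W ≈ -23100 J

Isothermal process: W = nRT ln(V₂/V₁) = nRT ln(P₁/P₂).
W = (3.79)(8.314)(471) × ln(512/2430)
  = 14841 × ln(0.2107) = 14841 × -1.557
W_by_gas = -23113 J.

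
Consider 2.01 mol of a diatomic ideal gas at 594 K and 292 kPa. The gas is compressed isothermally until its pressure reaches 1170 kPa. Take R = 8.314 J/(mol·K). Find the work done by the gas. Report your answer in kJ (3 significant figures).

W ≈ -13.8 kJ

Isothermal process: W = nRT ln(V₂/V₁) = nRT ln(P₁/P₂).
W = (2.01)(8.314)(594) × ln(292/1170)
  = 9926 × ln(0.2496) = 9926 × -1.388
W_by_gas = -13778 J.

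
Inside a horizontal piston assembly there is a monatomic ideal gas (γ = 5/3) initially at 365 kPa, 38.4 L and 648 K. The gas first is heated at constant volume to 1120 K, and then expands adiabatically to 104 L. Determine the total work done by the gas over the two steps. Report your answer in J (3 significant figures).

W_total ≈ 17600 J

Step 1 (isochoric): W = 0 (constant volume).
After step 1: P = 630.9 kPa (V unchanged).
Step 2 (adiabatic): W = (P₁V₁ − P₂V₂)/(γ−1) = (24225 − 12468)/0.667 = 17636 J.
W_total = 0 + 17636 = 17636 J.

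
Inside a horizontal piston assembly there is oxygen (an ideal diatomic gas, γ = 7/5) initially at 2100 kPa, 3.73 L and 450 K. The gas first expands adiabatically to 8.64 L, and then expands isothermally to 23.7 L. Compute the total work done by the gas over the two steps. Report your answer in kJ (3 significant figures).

W_total ≈ 11.2 kJ

Step 1 (adiabatic): W = (P₁V₁ − P₂V₂)/(γ−1) = (7833 − 5598)/0.4 = 5588 J.
After step 1: P = 647.9 kPa, V = 8.64 L, T = 321.6 K.
Step 2 (isothermal): W = P₁V₁ ln(V₂/V₁) = (5598) ln(23.7/8.64) = 5648 J.
W_total = 5588 + 5648 = 11237 J.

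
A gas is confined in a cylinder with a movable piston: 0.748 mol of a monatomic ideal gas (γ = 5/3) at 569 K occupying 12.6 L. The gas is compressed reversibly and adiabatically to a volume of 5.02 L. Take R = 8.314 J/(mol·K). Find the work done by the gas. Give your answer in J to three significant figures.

Adiabatic: TV^(γ−1) = const with γ = 5/3.
T₂ = T₁ (V₁/V₂)^(γ−1) = 569 × (12.6/5.02)^0.667 = 569 × 1.847 = 1051 K.
W_by = nCᵥ(T₁ − T₂) = (0.748)(12.47)(569 − 1051) = -4495 J.

W ≈ -4500 J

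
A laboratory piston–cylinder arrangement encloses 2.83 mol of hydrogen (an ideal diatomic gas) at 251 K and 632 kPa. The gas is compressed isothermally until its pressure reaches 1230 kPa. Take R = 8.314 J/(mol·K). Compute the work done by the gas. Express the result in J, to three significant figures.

Isothermal process: W = nRT ln(V₂/V₁) = nRT ln(P₁/P₂).
W = (2.83)(8.314)(251) × ln(632/1230)
  = 5906 × ln(0.5138) = 5906 × -0.6659
W_by_gas = -3932 J.

W ≈ -3930 J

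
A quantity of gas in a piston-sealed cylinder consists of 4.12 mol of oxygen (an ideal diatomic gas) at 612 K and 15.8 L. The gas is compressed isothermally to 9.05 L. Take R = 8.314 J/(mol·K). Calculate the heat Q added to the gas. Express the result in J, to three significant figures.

Isothermal ⇒ ΔU = 0, so Q = W = nRT ln(V₂/V₁).
Q = (4.12)(8.314)(612) ln(9.05/15.8) = 20963 × -0.5572 = -11682 J.

Q ≈ -11700 J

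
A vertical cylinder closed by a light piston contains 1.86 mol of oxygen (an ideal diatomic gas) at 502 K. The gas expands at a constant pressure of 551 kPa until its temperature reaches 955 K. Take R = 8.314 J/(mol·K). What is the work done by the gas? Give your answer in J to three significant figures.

W ≈ 7010 J

Isobaric: W = P ΔV = nR ΔT.
W = (1.86)(8.314)(955 − 502) = 7005 J.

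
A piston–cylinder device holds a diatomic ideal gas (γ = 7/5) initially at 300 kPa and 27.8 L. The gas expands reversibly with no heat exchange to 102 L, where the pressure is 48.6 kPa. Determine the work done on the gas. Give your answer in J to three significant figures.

Adiabatic: W = (P₁V₁ − P₂V₂)/(γ − 1) with γ = 7/5.
P₁V₁ = 8340 J, P₂V₂ = 4957 J.
W = (8340 − 4957) / 0.4 = 8457 J.
Work on gas = −W_by = -8457 J.

W ≈ -8460 J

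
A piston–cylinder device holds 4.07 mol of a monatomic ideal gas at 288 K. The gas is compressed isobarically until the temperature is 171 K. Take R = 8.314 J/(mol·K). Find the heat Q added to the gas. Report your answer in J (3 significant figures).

Isobaric: W = nRΔT = (4.07)(8.314)(-117) = -3959 J.
ΔU = nCᵥΔT with Cᵥ = 3R/2: ΔU = (4.07)(12.47)(-117) = -5939 J.
Q = ΔU + W = -5939 − 3959 = -9898 J.

Q ≈ -9900 J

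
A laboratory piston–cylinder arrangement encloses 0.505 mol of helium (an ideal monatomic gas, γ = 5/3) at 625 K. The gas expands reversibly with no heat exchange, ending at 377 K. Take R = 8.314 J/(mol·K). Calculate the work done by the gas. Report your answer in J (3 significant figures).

Adiabatic ⇒ Q = 0, so W_by = −ΔU = nCᵥ(T₁ − T₂).
Cᵥ = 3R/2 = 12.47 J/(mol·K).
W = (0.505)(12.47)(625 − 377) = 1562 J.

W ≈ 1560 J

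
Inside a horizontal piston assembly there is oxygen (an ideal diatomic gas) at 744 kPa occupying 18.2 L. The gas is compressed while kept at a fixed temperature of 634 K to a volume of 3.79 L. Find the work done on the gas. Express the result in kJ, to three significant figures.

Isothermal: W = nRT ln(V₂/V₁) = P₁V₁ ln(V₂/V₁).
P₁V₁ = (744 kPa)(18.2 L) = 13541 J.
W = 13541 × ln(3.79/18.2) = 13541 × -1.569
W_by_gas = -21246 J; work on gas = −W_by = 21246 J.

W ≈ 21.2 kJ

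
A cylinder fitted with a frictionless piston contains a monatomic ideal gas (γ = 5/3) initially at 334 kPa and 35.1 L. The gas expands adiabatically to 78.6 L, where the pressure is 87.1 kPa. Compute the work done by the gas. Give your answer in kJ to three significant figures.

Adiabatic: W = (P₁V₁ − P₂V₂)/(γ − 1) with γ = 5/3.
P₁V₁ = 11723 J, P₂V₂ = 6846 J.
W = (11723 − 6846) / 0.6667 = 7316 J.

W ≈ 7.32 kJ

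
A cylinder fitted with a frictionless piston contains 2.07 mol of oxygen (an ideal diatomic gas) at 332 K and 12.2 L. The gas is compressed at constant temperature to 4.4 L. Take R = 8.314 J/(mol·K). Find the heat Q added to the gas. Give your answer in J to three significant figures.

Isothermal ⇒ ΔU = 0, so Q = W = nRT ln(V₂/V₁).
Q = (2.07)(8.314)(332) ln(4.4/12.2) = 5714 × -1.02 = -5827 J.

Q ≈ -5830 J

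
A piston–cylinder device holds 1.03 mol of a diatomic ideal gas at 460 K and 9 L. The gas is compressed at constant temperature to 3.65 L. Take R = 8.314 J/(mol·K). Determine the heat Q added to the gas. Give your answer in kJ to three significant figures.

Q ≈ -3.56 kJ

Isothermal ⇒ ΔU = 0, so Q = W = nRT ln(V₂/V₁).
Q = (1.03)(8.314)(460) ln(3.65/9) = 3939 × -0.9025 = -3555 J.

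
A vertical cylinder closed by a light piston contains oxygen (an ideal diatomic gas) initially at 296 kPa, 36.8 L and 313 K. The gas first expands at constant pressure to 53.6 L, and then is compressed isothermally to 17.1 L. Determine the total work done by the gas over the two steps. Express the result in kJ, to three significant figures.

W_total ≈ -13.2 kJ

Step 1 (isobaric): W = PΔV = (296 kPa)(53.6 − 36.8 L) = 4973 J.
After step 1: P = 296 kPa, V = 53.6 L, T = 455.9 K.
Step 2 (isothermal): W = P₁V₁ ln(V₂/V₁) = (15866) ln(17.1/53.6) = -18126 J.
W_total = 4973 − 18126 = -13153 J.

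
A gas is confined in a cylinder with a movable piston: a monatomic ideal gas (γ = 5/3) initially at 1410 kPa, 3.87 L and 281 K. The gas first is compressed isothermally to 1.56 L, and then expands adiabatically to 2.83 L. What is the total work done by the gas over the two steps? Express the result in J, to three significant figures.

Step 1 (isothermal): W = P₁V₁ ln(V₂/V₁) = (5457) ln(1.56/3.87) = -4958 J.
After step 1: P = 3498 kPa, V = 1.56 L, T = 281 K.
Step 2 (adiabatic): W = (P₁V₁ − P₂V₂)/(γ−1) = (5457 − 3669)/0.667 = 2682 J.
W_total = -4958 + 2682 = -2275 J.

W_total ≈ -2280 J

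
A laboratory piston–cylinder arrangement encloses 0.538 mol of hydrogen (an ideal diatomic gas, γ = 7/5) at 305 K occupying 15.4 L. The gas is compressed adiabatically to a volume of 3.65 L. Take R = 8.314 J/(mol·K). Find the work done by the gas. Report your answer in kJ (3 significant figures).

Adiabatic: TV^(γ−1) = const with γ = 7/5.
T₂ = T₁ (V₁/V₂)^(γ−1) = 305 × (15.4/3.65)^0.4 = 305 × 1.779 = 542.5 K.
W_by = nCᵥ(T₁ − T₂) = (0.538)(20.79)(305 − 542.5) = -2656 J.

W ≈ -2.66 kJ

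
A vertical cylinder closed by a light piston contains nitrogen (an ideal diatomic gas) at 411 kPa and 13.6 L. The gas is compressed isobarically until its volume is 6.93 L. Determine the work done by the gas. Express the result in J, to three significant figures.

W ≈ -2740 J

Isobaric: W = P ΔV.
W = (411 kPa)(6.93 − 13.6 L) = (411)(-6.67) = -2741 J.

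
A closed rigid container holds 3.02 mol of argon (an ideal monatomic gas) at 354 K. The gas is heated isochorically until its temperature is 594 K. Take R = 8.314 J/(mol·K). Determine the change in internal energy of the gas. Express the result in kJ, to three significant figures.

Constant volume ⇒ W = 0, so Q = ΔU = nCᵥΔT with Cᵥ = 3R/2 = 12.47 J/(mol·K).
ΔU = (3.02)(12.47)(594 − 354) = 9039 J.

ΔU ≈ 9.04 kJ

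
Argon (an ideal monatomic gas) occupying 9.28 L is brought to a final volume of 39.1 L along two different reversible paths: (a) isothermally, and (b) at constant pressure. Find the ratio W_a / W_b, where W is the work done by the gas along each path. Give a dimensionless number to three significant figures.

W_a / W_b ≈ 0.448

Path (a) isothermal: W = P₁V₁ ln(V₂/V₁) → W_a/(P₁V₁) = 1.438.
Path (b) isobaric: W = P₁(V₂ − V₁) → W_b/(P₁V₁) = 3.213.
W_a / W_b = 1.438 / 3.213 = 0.4476.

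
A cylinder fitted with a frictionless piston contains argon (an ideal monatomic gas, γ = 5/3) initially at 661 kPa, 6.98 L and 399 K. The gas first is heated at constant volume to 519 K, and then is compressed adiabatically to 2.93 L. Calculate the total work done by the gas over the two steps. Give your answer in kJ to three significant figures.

W_total ≈ -7.06 kJ

Step 1 (isochoric): W = 0 (constant volume).
After step 1: P = 859.8 kPa (V unchanged).
Step 2 (adiabatic): W = (P₁V₁ − P₂V₂)/(γ−1) = (6001 − 10705)/0.667 = -7055 J.
W_total = 0 − 7055 = -7055 J.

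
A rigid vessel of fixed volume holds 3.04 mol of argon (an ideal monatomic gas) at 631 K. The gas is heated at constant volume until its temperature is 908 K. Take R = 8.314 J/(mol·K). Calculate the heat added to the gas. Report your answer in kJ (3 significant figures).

Q ≈ 10.5 kJ

Constant volume ⇒ W = 0, so Q = ΔU = nCᵥΔT with Cᵥ = 3R/2 = 12.47 J/(mol·K).
ΔU = (3.04)(12.47)(908 − 631) = 10502 J.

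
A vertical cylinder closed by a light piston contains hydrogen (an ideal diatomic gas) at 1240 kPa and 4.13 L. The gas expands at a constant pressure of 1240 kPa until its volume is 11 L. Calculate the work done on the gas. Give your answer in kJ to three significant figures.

W ≈ -8.52 kJ

Isobaric: W = P ΔV.
W = (1240 kPa)(11 − 4.13 L) = (1240)(6.87) = 8519 J.
Work on gas = −W_by = -8519 J.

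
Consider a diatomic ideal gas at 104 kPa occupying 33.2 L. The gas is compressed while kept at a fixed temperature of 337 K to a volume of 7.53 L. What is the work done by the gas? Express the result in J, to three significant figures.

W ≈ -5120 J

Isothermal: W = nRT ln(V₂/V₁) = P₁V₁ ln(V₂/V₁).
P₁V₁ = (104 kPa)(33.2 L) = 3453 J.
W = 3453 × ln(7.53/33.2) = 3453 × -1.484
W_by_gas = -5123 J.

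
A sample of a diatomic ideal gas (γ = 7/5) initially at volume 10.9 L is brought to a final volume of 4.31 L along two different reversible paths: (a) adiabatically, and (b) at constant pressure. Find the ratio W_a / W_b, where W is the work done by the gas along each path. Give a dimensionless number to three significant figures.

Path (a) adiabatic: W = P₁V₁(1 − (V₁/V₂)^(γ−1))/(γ−1) → W_a/(P₁V₁) = -1.123.
Path (b) isobaric: W = P₁(V₂ − V₁) → W_b/(P₁V₁) = -0.6046.
W_a / W_b = -1.123 / -0.6046 = 1.858.

W_a / W_b ≈ 1.86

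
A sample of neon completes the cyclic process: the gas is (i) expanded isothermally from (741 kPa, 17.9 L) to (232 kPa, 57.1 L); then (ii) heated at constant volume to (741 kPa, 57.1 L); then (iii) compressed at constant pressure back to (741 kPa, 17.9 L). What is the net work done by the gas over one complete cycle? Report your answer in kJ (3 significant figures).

Leg (i): W = PᵢVᵢ ln(V_f/Vᵢ) = (13264) ln(57.1/17.9) = 15386 J.
Leg (ii): W = 0.
Leg (iii): W = PΔV = (741)(17.9 − 57.1) = -29047 J.
W_net = 15386 − 29047 = -13661 J.

W_net ≈ -13.7 kJ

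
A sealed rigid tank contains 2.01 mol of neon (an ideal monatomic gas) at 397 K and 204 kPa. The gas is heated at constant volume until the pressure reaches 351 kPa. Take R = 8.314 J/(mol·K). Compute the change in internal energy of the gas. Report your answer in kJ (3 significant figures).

ΔU ≈ 7.17 kJ

Constant volume ⇒ W = 0, so Q = ΔU = nCᵥΔT with Cᵥ = 3R/2 = 12.47 J/(mol·K).
At constant V, T₂/T₁ = P₂/P₁ ⇒ ΔT = T₁(P₂/P₁ − 1) = 397·(351/204 − 1) = 286.1 K.
ΔU = (2.01)(12.47)(286.1) = 7171 J.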